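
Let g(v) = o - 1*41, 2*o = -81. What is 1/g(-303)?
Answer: -2/163 ≈ -0.012270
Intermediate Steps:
o = -81/2 (o = (1/2)*(-81) = -81/2 ≈ -40.500)
g(v) = -163/2 (g(v) = -81/2 - 1*41 = -81/2 - 41 = -163/2)
1/g(-303) = 1/(-163/2) = -2/163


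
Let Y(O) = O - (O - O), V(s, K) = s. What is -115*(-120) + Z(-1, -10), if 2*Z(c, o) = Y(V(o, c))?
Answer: 13795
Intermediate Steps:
Y(O) = O (Y(O) = O - 1*0 = O + 0 = O)
Z(c, o) = o/2
-115*(-120) + Z(-1, -10) = -115*(-120) + (½)*(-10) = 13800 - 5 = 13795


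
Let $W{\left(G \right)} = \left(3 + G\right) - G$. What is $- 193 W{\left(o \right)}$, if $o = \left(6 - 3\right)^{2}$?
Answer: $-579$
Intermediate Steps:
$o = 9$ ($o = 3^{2} = 9$)
$W{\left(G \right)} = 3$
$- 193 W{\left(o \right)} = \left(-193\right) 3 = -579$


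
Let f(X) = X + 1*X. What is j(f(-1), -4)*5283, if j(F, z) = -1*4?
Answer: -21132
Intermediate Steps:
f(X) = 2*X (f(X) = X + X = 2*X)
j(F, z) = -4
j(f(-1), -4)*5283 = -4*5283 = -21132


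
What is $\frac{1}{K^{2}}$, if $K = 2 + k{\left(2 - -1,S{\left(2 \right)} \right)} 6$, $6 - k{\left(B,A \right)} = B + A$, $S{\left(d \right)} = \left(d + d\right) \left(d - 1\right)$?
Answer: $\frac{1}{16} \approx 0.0625$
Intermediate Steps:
$S{\left(d \right)} = 2 d \left(-1 + d\right)$
$k{\left(B,A \right)} = 6 - A - B$ ($k{\left(B,A \right)} = 6 - \left(B + A\right) = 6 - \left(A + B\right) = 6 - A - B$)
$K = -4$ ($K = 2 + \left(6 - 2 \cdot 2 \left(-1 + 2\right) - \left(2 - -1\right)\right) 6 = 2 + \left(6 - 2 \cdot 2 \cdot 1 - \left(2 + 1\right)\right) 6 = 2 + \left(6 - 4 - 3\right) 6 = 2 - 6 = -4$)
$\frac{1}{K^{2}} = \frac{1}{\left(-4\right)^{2}} = \frac{1}{16}$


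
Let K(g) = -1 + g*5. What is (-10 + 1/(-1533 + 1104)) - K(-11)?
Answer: 19733/429 ≈ 45.998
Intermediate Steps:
K(g) = -1 + 5*g
(-10 + 1/(-1533 + 1104)) - K(-11) = (-10 + 1/(-1533 + 1104)) - (-1 + 5*(-11)) = (-10 + 1/(-429)) - (-1 - 55) = (-10 - 1/429) - 1*(-56) = -4291/429 + 56 = 19733/429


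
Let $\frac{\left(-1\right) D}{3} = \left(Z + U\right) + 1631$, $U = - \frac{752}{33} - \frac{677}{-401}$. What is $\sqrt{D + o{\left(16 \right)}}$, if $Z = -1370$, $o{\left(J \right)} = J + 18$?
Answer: $\frac{2 i \sqrt{3335408527}}{4411} \approx 26.186 i$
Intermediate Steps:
$o{\left(J \right)} = 18 + J$
$U = - \frac{279211}{13233}$ ($U = \left(-752\right) \frac{1}{33} - - \frac{677}{401} = - \frac{752}{33} + \frac{677}{401} = - \frac{279211}{13233} \approx -21.1$)
$D = - \frac{3174602}{4411}$ ($D = - 3 \left(\left(-1370 - \frac{279211}{13233}\right) + 1631\right) = - 3 \left(- \frac{18408421}{13233} + 1631\right) = \left(-3\right) \frac{3174602}{13233} = - \frac{3174602}{4411} \approx -719.7$)
$\sqrt{D + o{\left(16 \right)}} = \sqrt{- \frac{3174602}{4411} + \left(18 + 16\right)} = \sqrt{- \frac{3174602}{4411} + 34} = \sqrt{- \frac{3024628}{4411}} = \frac{2 i \sqrt{3335408527}}{4411}$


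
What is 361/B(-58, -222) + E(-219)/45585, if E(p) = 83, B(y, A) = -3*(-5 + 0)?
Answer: 1097162/45585 ≈ 24.068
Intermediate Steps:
B(y, A) = 15 (B(y, A) = -3*(-5) = 15)
361/B(-58, -222) + E(-219)/45585 = 361/15 + 83/45585 = 1097162/45585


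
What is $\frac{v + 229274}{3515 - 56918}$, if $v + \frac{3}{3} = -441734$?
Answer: $\frac{212461}{53403} \approx 3.9784$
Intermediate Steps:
$v = -441735$ ($v = -1 - 441734 = -441735$)
$\frac{v + 229274}{3515 - 56918} = \frac{-441735 + 229274}{3515 - 56918} = - \frac{212461}{-53403} = \left(-212461\right) \left(- \frac{1}{53403}\right) = \frac{212461}{53403}$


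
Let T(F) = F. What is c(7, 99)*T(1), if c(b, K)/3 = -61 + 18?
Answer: -129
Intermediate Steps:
c(b, K) = -129 (c(b, K) = 3*(-61 + 18) = 3*(-43) = -129)
c(7, 99)*T(1) = -129*1 = -129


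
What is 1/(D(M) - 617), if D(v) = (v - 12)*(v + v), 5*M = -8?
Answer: -25/14337 ≈ -0.0017437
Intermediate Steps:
M = -8/5 (M = (1/5)*(-8) = -8/5 ≈ -1.6000)
D(v) = 2*v*(-12 + v) (D(v) = (-12 + v)*(2*v) = 2*v*(-12 + v))
1/(D(M) - 617) = 1/(2*(-8/5)*(-12 - 8/5) - 617) = 1/(2*(-8/5)*(-68/5) - 617) = 1/(1088/25 - 617) = 1/(-14337/25) = -25/14337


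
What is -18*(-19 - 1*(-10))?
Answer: 162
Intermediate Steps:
-18*(-19 - 1*(-10)) = -18*(-19 + 10) = -18*(-9) = 162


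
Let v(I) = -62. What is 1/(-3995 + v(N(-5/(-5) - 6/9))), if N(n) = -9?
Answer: -1/4057 ≈ -0.00024649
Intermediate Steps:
1/(-3995 + v(N(-5/(-5) - 6/9))) = 1/(-3995 - 62) = 1/(-4057) = -1/4057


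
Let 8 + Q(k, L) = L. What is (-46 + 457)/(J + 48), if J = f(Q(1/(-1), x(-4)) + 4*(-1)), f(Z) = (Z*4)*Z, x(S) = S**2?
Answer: 411/112 ≈ 3.6696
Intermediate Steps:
Q(k, L) = -8 + L
f(Z) = 4*Z**2 (f(Z) = (4*Z)*Z = 4*Z**2)
J = 64 (J = 4*((-8 + (-4)**2) + 4*(-1))**2 = 4*((-8 + 16) - 4)**2 = 4*(8 - 4)**2 = 4*4**2 = 4*16 = 64)
(-46 + 457)/(J + 48) = (-46 + 457)/(64 + 48) = 411/112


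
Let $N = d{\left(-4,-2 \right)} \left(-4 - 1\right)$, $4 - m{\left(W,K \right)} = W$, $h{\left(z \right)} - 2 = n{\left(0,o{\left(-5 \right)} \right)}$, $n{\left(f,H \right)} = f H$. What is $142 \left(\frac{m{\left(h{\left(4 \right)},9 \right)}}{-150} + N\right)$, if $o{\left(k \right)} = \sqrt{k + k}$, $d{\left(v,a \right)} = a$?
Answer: $\frac{106358}{75} \approx 1418.1$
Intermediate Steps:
$o{\left(k \right)} = \sqrt{2} \sqrt{k}$ ($o{\left(k \right)} = \sqrt{2 k} = \sqrt{2} \sqrt{k}$)
$n{\left(f,H \right)} = H f$
$h{\left(z \right)} = 2$ ($h{\left(z \right)} = 2 + \sqrt{2} \sqrt{-5} \cdot 0 = 2 + \sqrt{2} i \sqrt{5} \cdot 0 = 2 + i \sqrt{10} \cdot 0 = 2 + 0 = 2$)
$m{\left(W,K \right)} = 4 - W$
$N = 10$ ($N = - 2 \left(-4 - 1\right) = \left(-2\right) \left(-5\right) = 10$)
$142 \left(\frac{m{\left(h{\left(4 \right)},9 \right)}}{-150} + N\right) = 142 \left(\frac{4 - 2}{-150} + 10\right) = 142 \left(\left(4 - 2\right) \left(- \frac{1}{150}\right) + 10\right) = 142 \left(2 \left(- \frac{1}{150}\right) + 10\right) = 142 \left(- \frac{1}{75} + 10\right) = 142 \cdot \frac{749}{75} = \frac{106358}{75}$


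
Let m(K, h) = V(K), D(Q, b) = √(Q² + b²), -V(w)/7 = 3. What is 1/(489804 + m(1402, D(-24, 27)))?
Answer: 1/489783 ≈ 2.0417e-6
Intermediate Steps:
V(w) = -21 (V(w) = -7*3 = -21)
m(K, h) = -21
1/(489804 + m(1402, D(-24, 27))) = 1/(489804 - 21) = 1/489783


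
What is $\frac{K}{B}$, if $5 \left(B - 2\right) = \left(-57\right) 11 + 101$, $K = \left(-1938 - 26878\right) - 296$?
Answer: $\frac{12130}{43} \approx 282.09$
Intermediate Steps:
$K = -29112$ ($K = -28816 - 296 = -29112$)
$B = - \frac{516}{5}$ ($B = 2 + \frac{\left(-57\right) 11 + 101}{5} = 2 + \frac{-627 + 101}{5} = 2 + \frac{1}{5} \left(-526\right) = 2 - \frac{526}{5} = - \frac{516}{5} \approx -103.2$)
$\frac{K}{B} = - \frac{29112}{- \frac{516}{5}} = \left(-29112\right) \left(- \frac{5}{516}\right) = \frac{12130}{43}$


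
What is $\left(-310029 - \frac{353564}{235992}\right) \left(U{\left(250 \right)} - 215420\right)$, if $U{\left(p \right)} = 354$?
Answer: $\frac{1966905387215489}{29499} \approx 6.6677 \cdot 10^{10}$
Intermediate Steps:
$\left(-310029 - \frac{353564}{235992}\right) \left(U{\left(250 \right)} - 215420\right) = \left(-310029 - \frac{353564}{235992}\right) \left(354 - 215420\right) = \left(-310029 - \frac{88391}{58998}\right) \left(-215066\right) = \left(- \frac{18291179333}{58998}\right) \left(-215066\right) = \frac{1966905387215489}{29499}$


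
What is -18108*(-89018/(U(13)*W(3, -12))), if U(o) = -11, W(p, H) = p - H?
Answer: -537312648/55 ≈ -9.7693e+6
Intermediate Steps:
-18108*(-89018/(U(13)*W(3, -12))) = -18108*89018/(11*(3 - 1*(-12))) = -18108*89018/(11*(3 + 12)) = -18108/(-11*15*(-1/89018)) = -18108/((-165*(-1/89018))) = -18108/165/89018 = -18108*89018/165 = -537312648/55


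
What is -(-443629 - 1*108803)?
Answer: 552432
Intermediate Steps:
-(-443629 - 1*108803) = -(-443629 - 108803) = -1*(-552432) = 552432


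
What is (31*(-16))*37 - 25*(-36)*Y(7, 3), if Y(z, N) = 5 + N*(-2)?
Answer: -19252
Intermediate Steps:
Y(z, N) = 5 - 2*N
(31*(-16))*37 - 25*(-36)*Y(7, 3) = (31*(-16))*37 - 25*(-36)*(5 - 2*3) = -496*37 - (-900)*(5 - 6) = -18352 - (-900)*(-1) = -18352 - 1*900 = -18352 - 900 = -19252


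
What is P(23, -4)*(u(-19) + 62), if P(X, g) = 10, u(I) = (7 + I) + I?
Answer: 310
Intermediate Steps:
u(I) = 7 + 2*I
P(23, -4)*(u(-19) + 62) = 10*((7 + 2*(-19)) + 62) = 10*((7 - 38) + 62) = 10*(-31 + 62) = 10*31 = 310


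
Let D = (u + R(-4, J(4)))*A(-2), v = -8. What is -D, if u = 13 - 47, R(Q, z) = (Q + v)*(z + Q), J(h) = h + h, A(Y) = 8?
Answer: 656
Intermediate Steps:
J(h) = 2*h
R(Q, z) = (-8 + Q)*(Q + z) (R(Q, z) = (Q - 8)*(z + Q) = (-8 + Q)*(Q + z))
u = -34
D = -656 (D = (-34 + ((-4)² - 8*(-4) - 16*4 - 8*4))*8 = (-34 + (16 + 32 - 8*8 - 4*8))*8 = (-34 + (16 + 32 - 64 - 32))*8 = (-34 - 48)*8 = -82*8 = -656)
-D = -1*(-656) = 656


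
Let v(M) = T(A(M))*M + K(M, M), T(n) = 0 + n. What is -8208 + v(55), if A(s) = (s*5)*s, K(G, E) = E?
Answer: 823722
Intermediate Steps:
A(s) = 5*s² (A(s) = (5*s)*s = 5*s²)
T(n) = n
v(M) = M + 5*M³ (v(M) = (5*M²)*M + M = 5*M³ + M = M + 5*M³)
-8208 + v(55) = -8208 + (55 + 5*55³) = -8208 + (55 + 5*166375) = -8208 + (55 + 831875) = -8208 + 831930 = 823722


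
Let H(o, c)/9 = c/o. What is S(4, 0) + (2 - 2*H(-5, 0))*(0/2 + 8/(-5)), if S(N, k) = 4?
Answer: ⅘ ≈ 0.80000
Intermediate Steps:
H(o, c) = 9*c/o (H(o, c) = 9*(c/o) = 9*c/o)
S(4, 0) + (2 - 2*H(-5, 0))*(0/2 + 8/(-5)) = 4 + (2 - 18*0/(-5))*(0/2 + 8/(-5)) = 4 + (2 - 18*0*(-1)/5)*(0*(½) + 8*(-⅕)) = 4 + (2 - 2*0)*(0 - 8/5) = 4 + (2 + 0)*(-8/5) = 4 + 2*(-8/5) = 4 - 16/5 = ⅘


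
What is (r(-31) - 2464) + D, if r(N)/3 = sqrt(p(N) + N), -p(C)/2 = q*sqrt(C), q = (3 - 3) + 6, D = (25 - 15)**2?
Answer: -2364 + 3*sqrt(-31 - 12*I*sqrt(31)) ≈ -2350.1 - 21.701*I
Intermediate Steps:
D = 100 (D = 10**2 = 100)
q = 6 (q = 0 + 6 = 6)
p(C) = -12*sqrt(C)
r(N) = 3*sqrt(N - 12*sqrt(N)) (r(N) = 3*sqrt(-12*sqrt(N) + N) = 3*sqrt(N - 12*sqrt(N)))
(r(-31) - 2464) + D = (3*sqrt(-31 - 12*I*sqrt(31)) - 2464) + 100 = (-2464 + 3*sqrt(-31 - 12*I*sqrt(31))) + 100 = -2364 + 3*sqrt(-31 - 12*I*sqrt(31))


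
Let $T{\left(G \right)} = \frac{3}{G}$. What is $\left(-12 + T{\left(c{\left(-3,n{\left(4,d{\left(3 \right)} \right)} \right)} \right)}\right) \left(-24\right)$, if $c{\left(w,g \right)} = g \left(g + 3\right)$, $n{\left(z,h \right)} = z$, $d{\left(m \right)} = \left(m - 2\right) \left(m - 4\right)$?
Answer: $\frac{1998}{7} \approx 285.43$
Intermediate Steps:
$d{\left(m \right)} = \left(-4 + m\right) \left(-2 + m\right)$ ($d{\left(m \right)} = \left(-2 + m\right) \left(-4 + m\right) = \left(-4 + m\right) \left(-2 + m\right)$)
$c{\left(w,g \right)} = g \left(3 + g\right)$
$\left(-12 + T{\left(c{\left(-3,n{\left(4,d{\left(3 \right)} \right)} \right)} \right)}\right) \left(-24\right) = \left(-12 + \frac{3}{4 \left(3 + 4\right)}\right) \left(-24\right) = \left(-12 + \frac{3}{4 \cdot 7}\right) \left(-24\right) = \left(-12 + \frac{3}{28}\right) \left(-24\right) = \left(- \frac{333}{28}\right) \left(-24\right) = \frac{1998}{7}$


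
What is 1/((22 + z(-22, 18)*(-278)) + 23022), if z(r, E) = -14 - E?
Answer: 1/31940 ≈ 3.1309e-5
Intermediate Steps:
1/((22 + z(-22, 18)*(-278)) + 23022) = 1/((22 + (-14 - 1*18)*(-278)) + 23022) = 1/((22 + (-14 - 18)*(-278)) + 23022) = 1/((22 - 32*(-278)) + 23022) = 1/((22 + 8896) + 23022) = 1/(8918 + 23022) = 1/31940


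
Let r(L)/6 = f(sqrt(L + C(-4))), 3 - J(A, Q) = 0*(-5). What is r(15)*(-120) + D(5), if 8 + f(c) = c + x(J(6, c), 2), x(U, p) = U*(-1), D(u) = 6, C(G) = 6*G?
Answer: 7926 - 2160*I ≈ 7926.0 - 2160.0*I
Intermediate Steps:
J(A, Q) = 3 (J(A, Q) = 3 - 0*(-5) = 3 - 1*0 = 3 + 0 = 3)
x(U, p) = -U
f(c) = -11 + c (f(c) = -8 + (c - 1*3) = -8 + (c - 3) = -8 + (-3 + c) = -11 + c)
r(L) = -66 + 6*sqrt(-24 + L) (r(L) = 6*(-11 + sqrt(L + 6*(-4))) = 6*(-11 + sqrt(L - 24)) = 6*(-11 + sqrt(-24 + L)) = -66 + 6*sqrt(-24 + L))
r(15)*(-120) + D(5) = (-66 + 6*sqrt(-24 + 15))*(-120) + 6 = (-66 + 6*sqrt(-9))*(-120) + 6 = (-66 + 6*(3*I))*(-120) + 6 = (-66 + 18*I)*(-120) + 6 = (7920 - 2160*I) + 6 = 7926 - 2160*I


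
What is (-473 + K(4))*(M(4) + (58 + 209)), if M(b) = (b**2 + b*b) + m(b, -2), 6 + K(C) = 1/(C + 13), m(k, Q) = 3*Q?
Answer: -2385606/17 ≈ -1.4033e+5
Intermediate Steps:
K(C) = -6 + 1/(13 + C) (K(C) = -6 + 1/(C + 13) = -6 + 1/(13 + C))
M(b) = -6 + 2*b**2 (M(b) = (b**2 + b*b) + 3*(-2) = (b**2 + b**2) - 6 = 2*b**2 - 6 = -6 + 2*b**2)
(-473 + K(4))*(M(4) + (58 + 209)) = (-473 + (-77 - 6*4)/(13 + 4))*((-6 + 2*4**2) + (58 + 209)) = (-473 + (-77 - 24)/17)*((-6 + 2*16) + 267) = (-473 + (1/17)*(-101))*((-6 + 32) + 267) = (-473 - 101/17)*(26 + 267) = -8142/17*293 = -2385606/17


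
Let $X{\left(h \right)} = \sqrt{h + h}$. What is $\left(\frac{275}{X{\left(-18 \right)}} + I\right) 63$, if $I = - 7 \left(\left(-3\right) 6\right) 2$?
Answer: $15876 - \frac{5775 i}{2} \approx 15876.0 - 2887.5 i$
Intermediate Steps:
$X{\left(h \right)} = \sqrt{2} \sqrt{h}$ ($X{\left(h \right)} = \sqrt{2 h} = \sqrt{2} \sqrt{h}$)
$I = 252$ ($I = \left(-7\right) \left(-18\right) 2 = 126 \cdot 2 = 252$)
$\left(\frac{275}{X{\left(-18 \right)}} + I\right) 63 = \left(\frac{275}{\sqrt{2} \sqrt{-18}} + 252\right) 63 = \left(\frac{275}{\sqrt{2} \cdot 3 i \sqrt{2}} + 252\right) 63 = \left(\frac{275}{6 i} + 252\right) 63 = \left(275 \left(- \frac{i}{6}\right) + 252\right) 63 = \left(- \frac{275 i}{6} + 252\right) 63 = \left(252 - \frac{275 i}{6}\right) 63 = 15876 - \frac{5775 i}{2}$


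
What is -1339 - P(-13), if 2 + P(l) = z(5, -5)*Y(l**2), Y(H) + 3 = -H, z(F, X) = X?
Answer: -2197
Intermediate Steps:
Y(H) = -3 - H
P(l) = 13 + 5*l**2 (P(l) = -2 - 5*(-3 - l**2) = -2 + (15 + 5*l**2) = 13 + 5*l**2)
-1339 - P(-13) = -1339 - (13 + 5*(-13)**2) = -1339 - (13 + 5*169) = -1339 - (13 + 845) = -1339 - 1*858 = -1339 - 858 = -2197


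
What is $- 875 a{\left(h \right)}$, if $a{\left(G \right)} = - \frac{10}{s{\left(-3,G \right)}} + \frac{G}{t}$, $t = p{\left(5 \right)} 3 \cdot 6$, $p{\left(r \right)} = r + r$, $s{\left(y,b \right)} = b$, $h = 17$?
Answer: $\frac{264425}{612} \approx 432.07$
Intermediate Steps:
$p{\left(r \right)} = 2 r$
$t = 180$ ($t = 2 \cdot 5 \cdot 3 \cdot 6 = 10 \cdot 3 \cdot 6 = 30 \cdot 6 = 180$)
$a{\left(G \right)} = - \frac{10}{G} + \frac{G}{180}$
$- 875 a{\left(h \right)} = - 875 \left(- \frac{10}{17} + \frac{1}{180} \cdot 17\right) = - 875 \left(\left(-10\right) \frac{1}{17} + \frac{17}{180}\right) = - 875 \left(- \frac{10}{17} + \frac{17}{180}\right) = \left(-875\right) \left(- \frac{1511}{3060}\right) = \frac{264425}{612}$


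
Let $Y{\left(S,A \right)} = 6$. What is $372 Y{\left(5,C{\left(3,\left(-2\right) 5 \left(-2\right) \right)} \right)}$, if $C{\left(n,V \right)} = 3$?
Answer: $2232$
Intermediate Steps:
$372 Y{\left(5,C{\left(3,\left(-2\right) 5 \left(-2\right) \right)} \right)} = 372 \cdot 6 = 2232$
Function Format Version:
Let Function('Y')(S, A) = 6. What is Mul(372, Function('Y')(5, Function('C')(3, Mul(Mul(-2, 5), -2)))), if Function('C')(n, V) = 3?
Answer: 2232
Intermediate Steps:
Mul(372, Function('Y')(5, Function('C')(3, Mul(Mul(-2, 5), -2)))) = Mul(372, 6) = 2232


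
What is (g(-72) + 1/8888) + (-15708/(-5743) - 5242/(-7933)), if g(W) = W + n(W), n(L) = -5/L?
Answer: -62441323991575/911093261562 ≈ -68.535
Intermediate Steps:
g(W) = W - 5/W
(g(-72) + 1/8888) + (-15708/(-5743) - 5242/(-7933)) = ((-72 - 5/(-72)) + 1/8888) + (-15708/(-5743) - 5242/(-7933)) = ((-72 - 5*(-1/72)) + 1/8888) + (-15708*(-1/5743) - 5242*(-1/7933)) = ((-72 + 5/72) + 1/8888) + (15708/5743 + 5242/7933) = (-5179/72 + 1/8888) + 154716370/45559219 = -1438465/19998 + 154716370/45559219 = -62441323991575/911093261562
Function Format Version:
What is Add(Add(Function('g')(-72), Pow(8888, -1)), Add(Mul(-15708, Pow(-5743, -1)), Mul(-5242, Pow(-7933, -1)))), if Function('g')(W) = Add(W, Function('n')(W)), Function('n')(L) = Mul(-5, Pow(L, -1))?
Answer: Rational(-62441323991575, 911093261562) ≈ -68.535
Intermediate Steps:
Function('g')(W) = Add(W, Mul(-5, Pow(W, -1)))
Add(Add(Function('g')(-72), Pow(8888, -1)), Add(Mul(-15708, Pow(-5743, -1)), Mul(-5242, Pow(-7933, -1)))) = Add(Add(Add(-72, Mul(-5, Pow(-72, -1))), Pow(8888, -1)), Add(Mul(-15708, Pow(-5743, -1)), Mul(-5242, Pow(-7933, -1)))) = Add(Add(Add(-72, Mul(-5, Rational(-1, 72))), Rational(1, 8888)), Add(Mul(-15708, Rational(-1, 5743)), Mul(-5242, Rational(-1, 7933)))) = Add(Add(Add(-72, Rational(5, 72)), Rational(1, 8888)), Add(Rational(15708, 5743), Rational(5242, 7933))) = Add(Add(Rational(-5179, 72), Rational(1, 8888)), Rational(154716370, 45559219)) = Add(Rational(-1438465, 19998), Rational(154716370, 45559219)) = Rational(-62441323991575, 911093261562)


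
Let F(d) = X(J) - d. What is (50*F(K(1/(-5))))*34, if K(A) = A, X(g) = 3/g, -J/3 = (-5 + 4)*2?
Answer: 1190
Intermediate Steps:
J = 6 (J = -3*(-5 + 4)*2 = -(-3)*2 = -3*(-2) = 6)
F(d) = 1/2 - d (F(d) = 3/6 - d = 3*(1/6) - d = 1/2 - d)
(50*F(K(1/(-5))))*34 = (50*(1/2 - 1/(-5)))*34 = (50*(1/2 - 1*(-1/5)))*34 = (50*(1/2 + 1/5))*34 = (50*(7/10))*34 = 35*34 = 1190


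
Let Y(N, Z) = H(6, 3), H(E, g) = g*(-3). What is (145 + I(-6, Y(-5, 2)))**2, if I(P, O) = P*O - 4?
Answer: 38025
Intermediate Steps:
H(E, g) = -3*g
Y(N, Z) = -9 (Y(N, Z) = -3*3 = -9)
I(P, O) = -4 + O*P (I(P, O) = O*P - 4 = -4 + O*P)
(145 + I(-6, Y(-5, 2)))**2 = (145 + (-4 - 9*(-6)))**2 = (145 + (-4 + 54))**2 = (145 + 50)**2 = 195**2 = 38025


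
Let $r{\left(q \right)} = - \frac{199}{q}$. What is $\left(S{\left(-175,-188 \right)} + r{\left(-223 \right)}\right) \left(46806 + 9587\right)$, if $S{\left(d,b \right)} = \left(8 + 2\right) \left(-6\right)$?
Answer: $- \frac{743316133}{223} \approx -3.3333 \cdot 10^{6}$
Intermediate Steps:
$S{\left(d,b \right)} = -60$ ($S{\left(d,b \right)} = 10 \left(-6\right) = -60$)
$\left(S{\left(-175,-188 \right)} + r{\left(-223 \right)}\right) \left(46806 + 9587\right) = \left(-60 - \frac{199}{-223}\right) \left(46806 + 9587\right) = \left(-60 - - \frac{199}{223}\right) 56393 = \left(-60 + \frac{199}{223}\right) 56393 = \left(- \frac{13181}{223}\right) 56393 = - \frac{743316133}{223}$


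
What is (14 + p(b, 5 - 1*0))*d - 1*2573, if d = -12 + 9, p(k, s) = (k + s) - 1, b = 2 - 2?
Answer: -2627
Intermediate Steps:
b = 0
p(k, s) = -1 + k + s
d = -3
(14 + p(b, 5 - 1*0))*d - 1*2573 = (14 + (-1 + 0 + (5 - 1*0)))*(-3) - 1*2573 = (14 + (-1 + 0 + (5 + 0)))*(-3) - 2573 = (14 + (-1 + 0 + 5))*(-3) - 2573 = (14 + 4)*(-3) - 2573 = 18*(-3) - 2573 = -54 - 2573 = -2627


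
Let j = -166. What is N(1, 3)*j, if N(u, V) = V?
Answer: -498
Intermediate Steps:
N(1, 3)*j = 3*(-166) = -498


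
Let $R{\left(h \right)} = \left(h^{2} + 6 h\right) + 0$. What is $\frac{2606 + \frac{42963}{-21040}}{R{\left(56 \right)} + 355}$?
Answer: $\frac{54787277}{80520080} \approx 0.68042$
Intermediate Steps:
$R{\left(h \right)} = h^{2} + 6 h$
$\frac{2606 + \frac{42963}{-21040}}{R{\left(56 \right)} + 355} = \frac{2606 + \frac{42963}{-21040}}{56 \left(6 + 56\right) + 355} = \frac{2606 + 42963 \left(- \frac{1}{21040}\right)}{56 \cdot 62 + 355} = \frac{2606 - \frac{42963}{21040}}{3472 + 355} = \frac{54787277}{21040 \cdot 3827} = \frac{54787277}{21040} \cdot \frac{1}{3827} = \frac{54787277}{80520080}$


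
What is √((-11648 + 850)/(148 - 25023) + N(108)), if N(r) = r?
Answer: √2683811510/4975 ≈ 10.413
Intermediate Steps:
√((-11648 + 850)/(148 - 25023) + N(108)) = √((-11648 + 850)/(148 - 25023) + 108) = √(-10798/(-24875) + 108) = √(-10798*(-1/24875) + 108) = √(10798/24875 + 108) = √(2697298/24875) = √2683811510/4975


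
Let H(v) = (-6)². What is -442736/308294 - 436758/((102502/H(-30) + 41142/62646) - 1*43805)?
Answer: 1564136873130932/169504202574433 ≈ 9.2277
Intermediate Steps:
H(v) = 36
-442736/308294 - 436758/((102502/H(-30) + 41142/62646) - 1*43805) = -442736/308294 - 436758/((102502/36 + 41142/62646) - 1*43805) = -442736*1/308294 - 436758/((102502*(1/36) + 41142*(1/62646)) - 43805) = -31624/22021 - 436758/((51251/18 + 6857/10441) - 43805) = -31624/22021 - 436758/(535235117/187938 - 43805) = -31624/22021 - 436758/(-7697388973/187938) = -31624/22021 - 436758*(-187938/7697388973) = -31624/22021 + 82083425004/7697388973 = 1564136873130932/169504202574433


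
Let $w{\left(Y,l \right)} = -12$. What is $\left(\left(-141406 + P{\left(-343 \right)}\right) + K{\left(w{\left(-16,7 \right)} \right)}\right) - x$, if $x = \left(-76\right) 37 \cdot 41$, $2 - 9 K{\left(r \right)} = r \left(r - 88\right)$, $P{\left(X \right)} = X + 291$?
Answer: $- \frac{236692}{9} \approx -26299.0$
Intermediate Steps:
$P{\left(X \right)} = 291 + X$
$K{\left(r \right)} = \frac{2}{9} - \frac{r \left(-88 + r\right)}{9}$ ($K{\left(r \right)} = \frac{2}{9} - \frac{r \left(r - 88\right)}{9} = \frac{2}{9} - \frac{r \left(-88 + r\right)}{9}$)
$x = -115292$ ($x = \left(-2812\right) 41 = -115292$)
$\left(\left(-141406 + P{\left(-343 \right)}\right) + K{\left(w{\left(-16,7 \right)} \right)}\right) - x = \left(\left(-141406 + \left(291 - 343\right)\right) + \left(\frac{2}{9} - \frac{\left(-12\right)^{2}}{9} + \frac{88}{9} \left(-12\right)\right)\right) - -115292 = \left(\left(-141406 - 52\right) - \frac{1198}{9}\right) + 115292 = \left(-141458 - \frac{1198}{9}\right) + 115292 = - \frac{1274320}{9} + 115292 = - \frac{236692}{9}$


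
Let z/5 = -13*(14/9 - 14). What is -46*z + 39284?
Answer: 18676/9 ≈ 2075.1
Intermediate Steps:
z = 7280/9 (z = 5*(-13*(14/9 - 14)) = 5*(-13*(-112/9)) = 5*(1456/9) = 7280/9 ≈ 808.89)
-46*z + 39284 = -46*7280/9 + 39284 = -334880/9 + 39284 = 18676/9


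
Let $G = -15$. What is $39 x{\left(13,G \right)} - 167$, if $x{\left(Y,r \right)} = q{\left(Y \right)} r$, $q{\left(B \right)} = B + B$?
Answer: $-15377$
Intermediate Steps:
$q{\left(B \right)} = 2 B$
$x{\left(Y,r \right)} = 2 Y r$
$39 x{\left(13,G \right)} - 167 = 39 \cdot 2 \cdot 13 \left(-15\right) - 167 = 39 \left(-390\right) - 167 = -15210 - 167 = -15377$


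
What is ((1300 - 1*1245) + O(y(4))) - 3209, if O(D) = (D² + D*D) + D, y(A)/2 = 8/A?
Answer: -3118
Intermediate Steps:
y(A) = 16/A (y(A) = 2*(8/A) = 16/A)
O(D) = D + 2*D² (O(D) = (D² + D²) + D = 2*D² + D = D + 2*D²)
((1300 - 1*1245) + O(y(4))) - 3209 = ((1300 - 1*1245) + (16/4)*(1 + 2*(16/4))) - 3209 = ((1300 - 1245) + (16*(¼))*(1 + 2*(16*(¼)))) - 3209 = (55 + 4*(1 + 2*4)) - 3209 = (55 + 4*(1 + 8)) - 3209 = (55 + 4*9) - 3209 = (55 + 36) - 3209 = 91 - 3209 = -3118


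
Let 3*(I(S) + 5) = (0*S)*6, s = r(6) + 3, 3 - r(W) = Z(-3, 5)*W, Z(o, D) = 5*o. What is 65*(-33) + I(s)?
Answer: -2150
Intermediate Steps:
r(W) = 3 + 15*W (r(W) = 3 - 5*(-3)*W = 3 - (-15)*W = 3 + 15*W)
s = 96 (s = (3 + 15*6) + 3 = (3 + 90) + 3 = 93 + 3 = 96)
I(S) = -5 (I(S) = -5 + ((0*S)*6)/3 = -5 + (0*6)/3 = -5 + (⅓)*0 = -5 + 0 = -5)
65*(-33) + I(s) = 65*(-33) - 5 = -2145 - 5 = -2150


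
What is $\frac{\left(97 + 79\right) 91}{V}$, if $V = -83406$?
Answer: $- \frac{8008}{41703} \approx -0.19202$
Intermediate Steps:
$\frac{\left(97 + 79\right) 91}{V} = \frac{\left(97 + 79\right) 91}{-83406} = 176 \cdot 91 \left(- \frac{1}{83406}\right) = 16016 \left(- \frac{1}{83406}\right) = - \frac{8008}{41703}$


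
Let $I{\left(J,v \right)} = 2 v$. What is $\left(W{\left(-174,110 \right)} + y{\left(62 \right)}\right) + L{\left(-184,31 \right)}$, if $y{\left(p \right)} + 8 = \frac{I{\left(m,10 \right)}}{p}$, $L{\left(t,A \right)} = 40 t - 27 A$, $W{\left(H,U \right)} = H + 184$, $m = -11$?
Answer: $- \frac{254035}{31} \approx -8194.7$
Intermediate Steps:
$W{\left(H,U \right)} = 184 + H$
$L{\left(t,A \right)} = - 27 A + 40 t$
$y{\left(p \right)} = -8 + \frac{20}{p}$ ($y{\left(p \right)} = -8 + \frac{2 \cdot 10}{p} = -8 + \frac{20}{p}$)
$\left(W{\left(-174,110 \right)} + y{\left(62 \right)}\right) + L{\left(-184,31 \right)} = \left(\left(184 - 174\right) - \left(8 - \frac{20}{62}\right)\right) + \left(\left(-27\right) 31 + 40 \left(-184\right)\right) = \left(10 + \left(-8 + 20 \cdot \frac{1}{62}\right)\right) - 8197 = \left(10 + \left(-8 + \frac{10}{31}\right)\right) - 8197 = \left(10 - \frac{238}{31}\right) - 8197 = \frac{72}{31} - 8197 = - \frac{254035}{31}$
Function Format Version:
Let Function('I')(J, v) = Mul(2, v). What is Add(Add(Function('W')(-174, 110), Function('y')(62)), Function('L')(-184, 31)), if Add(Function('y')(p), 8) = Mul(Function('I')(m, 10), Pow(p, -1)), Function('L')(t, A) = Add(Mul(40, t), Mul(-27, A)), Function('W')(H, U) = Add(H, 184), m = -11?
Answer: Rational(-254035, 31) ≈ -8194.7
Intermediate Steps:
Function('W')(H, U) = Add(184, H)
Function('L')(t, A) = Add(Mul(-27, A), Mul(40, t))
Function('y')(p) = Add(-8, Mul(20, Pow(p, -1))) (Function('y')(p) = Add(-8, Mul(Mul(2, 10), Pow(p, -1))) = Add(-8, Mul(20, Pow(p, -1))))
Add(Add(Function('W')(-174, 110), Function('y')(62)), Function('L')(-184, 31)) = Add(Add(Add(184, -174), Add(-8, Mul(20, Pow(62, -1)))), Add(Mul(-27, 31), Mul(40, -184))) = Add(Add(10, Add(-8, Mul(20, Rational(1, 62)))), Add(-837, -7360)) = Add(Add(10, Add(-8, Rational(10, 31))), -8197) = Add(Add(10, Rational(-238, 31)), -8197) = Add(Rational(72, 31), -8197) = Rational(-254035, 31)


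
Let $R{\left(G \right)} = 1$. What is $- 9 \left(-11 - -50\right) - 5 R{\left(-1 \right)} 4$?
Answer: $7020$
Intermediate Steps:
$- 9 \left(-11 - -50\right) - 5 R{\left(-1 \right)} 4 = - 9 \left(-11 - -50\right) \left(-5\right) 1 \cdot 4 = - 9 \left(-11 + 50\right) \left(\left(-5\right) 4\right) = \left(-9\right) 39 \left(-20\right) = \left(-351\right) \left(-20\right) = 7020$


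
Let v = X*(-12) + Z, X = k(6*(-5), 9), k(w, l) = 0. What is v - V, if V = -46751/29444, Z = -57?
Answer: -1631557/29444 ≈ -55.412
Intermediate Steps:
X = 0
V = -46751/29444 (V = -46751*1/29444 = -46751/29444 ≈ -1.5878)
v = -57 (v = 0*(-12) - 57 = 0 - 57 = -57)
v - V = -57 - 1*(-46751/29444) = -57 + 46751/29444 = -1631557/29444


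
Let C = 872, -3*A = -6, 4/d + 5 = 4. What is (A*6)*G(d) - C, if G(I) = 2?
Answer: -848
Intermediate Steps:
d = -4 (d = 4/(-5 + 4) = 4/(-1) = 4*(-1) = -4)
A = 2 (A = -⅓*(-6) = 2)
(A*6)*G(d) - C = (2*6)*2 - 1*872 = 12*2 - 872 = 24 - 872 = -848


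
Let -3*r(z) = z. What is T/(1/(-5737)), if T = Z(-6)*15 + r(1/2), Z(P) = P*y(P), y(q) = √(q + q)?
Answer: 5737/6 + 1032660*I*√3 ≈ 956.17 + 1.7886e+6*I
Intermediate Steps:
r(z) = -z/3
y(q) = √2*√q (y(q) = √(2*q) = √2*√q)
Z(P) = √2*P^(3/2) (Z(P) = P*(√2*√P) = √2*P^(3/2))
T = -⅙ - 180*I*√3 (T = (√2*(-6)^(3/2))*15 - ⅓/2 = (√2*(-6*I*√6))*15 - ⅓*½ = -12*I*√3*15 - ⅙ = -180*I*√3 - ⅙ = -⅙ - 180*I*√3 ≈ -0.16667 - 311.77*I)
T/(1/(-5737)) = (-⅙ - 180*I*√3)/(1/(-5737)) = (-⅙ - 180*I*√3)/(-1/5737) = (-⅙ - 180*I*√3)*(-5737) = 5737/6 + 1032660*I*√3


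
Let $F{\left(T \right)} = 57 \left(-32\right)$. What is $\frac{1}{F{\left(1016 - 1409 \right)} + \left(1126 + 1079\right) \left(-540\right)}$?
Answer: $- \frac{1}{1192524} \approx -8.3856 \cdot 10^{-7}$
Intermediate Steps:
$F{\left(T \right)} = -1824$
$\frac{1}{F{\left(1016 - 1409 \right)} + \left(1126 + 1079\right) \left(-540\right)} = \frac{1}{-1824 + \left(1126 + 1079\right) \left(-540\right)} = \frac{1}{-1824 + 2205 \left(-540\right)} = \frac{1}{-1824 - 1190700} = \frac{1}{-1192524} = - \frac{1}{1192524}$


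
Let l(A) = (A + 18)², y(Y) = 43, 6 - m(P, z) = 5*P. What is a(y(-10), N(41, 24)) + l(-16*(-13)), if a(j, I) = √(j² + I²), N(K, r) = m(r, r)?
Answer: 51076 + √14845 ≈ 51198.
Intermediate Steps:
m(P, z) = 6 - 5*P
N(K, r) = 6 - 5*r
l(A) = (18 + A)²
a(j, I) = √(I² + j²)
a(y(-10), N(41, 24)) + l(-16*(-13)) = √((6 - 5*24)² + 43²) + (18 - 16*(-13))² = √((6 - 120)² + 1849) + (18 + 208)² = √((-114)² + 1849) + 226² = √(12996 + 1849) + 51076 = √14845 + 51076 = 51076 + √14845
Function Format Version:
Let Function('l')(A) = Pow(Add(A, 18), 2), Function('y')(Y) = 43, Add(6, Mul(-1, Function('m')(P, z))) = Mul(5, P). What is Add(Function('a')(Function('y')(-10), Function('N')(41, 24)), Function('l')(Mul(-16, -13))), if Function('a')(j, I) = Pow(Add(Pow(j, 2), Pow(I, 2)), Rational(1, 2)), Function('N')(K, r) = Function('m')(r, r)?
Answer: Add(51076, Pow(14845, Rational(1, 2))) ≈ 51198.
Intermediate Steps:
Function('m')(P, z) = Add(6, Mul(-5, P)) (Function('m')(P, z) = Add(6, Mul(-1, Mul(5, P))) = Add(6, Mul(-5, P)))
Function('N')(K, r) = Add(6, Mul(-5, r))
Function('l')(A) = Pow(Add(18, A), 2)
Function('a')(j, I) = Pow(Add(Pow(I, 2), Pow(j, 2)), Rational(1, 2))
Add(Function('a')(Function('y')(-10), Function('N')(41, 24)), Function('l')(Mul(-16, -13))) = Add(Pow(Add(Pow(Add(6, Mul(-5, 24)), 2), Pow(43, 2)), Rational(1, 2)), Pow(Add(18, Mul(-16, -13)), 2)) = Add(Pow(Add(Pow(Add(6, -120), 2), 1849), Rational(1, 2)), Pow(Add(18, 208), 2)) = Add(Pow(Add(Pow(-114, 2), 1849), Rational(1, 2)), Pow(226, 2)) = Add(Pow(Add(12996, 1849), Rational(1, 2)), 51076) = Add(Pow(14845, Rational(1, 2)), 51076) = Add(51076, Pow(14845, Rational(1, 2)))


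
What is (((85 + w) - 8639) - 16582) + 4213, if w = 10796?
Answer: -10127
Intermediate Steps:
(((85 + w) - 8639) - 16582) + 4213 = (((85 + 10796) - 8639) - 16582) + 4213 = ((10881 - 8639) - 16582) + 4213 = (2242 - 16582) + 4213 = -14340 + 4213 = -10127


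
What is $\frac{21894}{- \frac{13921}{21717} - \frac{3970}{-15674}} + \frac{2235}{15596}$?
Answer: $- \frac{3632176410539361}{64324368542} \approx -56467.0$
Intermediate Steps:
$\frac{21894}{- \frac{13921}{21717} - \frac{3970}{-15674}} + \frac{2235}{15596} = \frac{21894}{\left(-13921\right) \frac{1}{21717} - - \frac{1985}{7837}} + 2235 \cdot \frac{1}{15596} = \frac{21894}{- \frac{13921}{21717} + \frac{1985}{7837}} + \frac{2235}{15596} = \frac{21894}{- \frac{65990632}{170196129}} + \frac{2235}{15596} = 21894 \left(- \frac{170196129}{65990632}\right) + \frac{2235}{15596} = - \frac{1863137024163}{32995316} + \frac{2235}{15596} = - \frac{3632176410539361}{64324368542}$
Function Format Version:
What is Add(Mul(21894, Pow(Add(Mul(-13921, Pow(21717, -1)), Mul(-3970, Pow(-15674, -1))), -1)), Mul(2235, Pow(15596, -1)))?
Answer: Rational(-3632176410539361, 64324368542) ≈ -56467.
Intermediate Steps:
Add(Mul(21894, Pow(Add(Mul(-13921, Pow(21717, -1)), Mul(-3970, Pow(-15674, -1))), -1)), Mul(2235, Pow(15596, -1))) = Add(Mul(21894, Pow(Add(Mul(-13921, Rational(1, 21717)), Mul(-3970, Rational(-1, 15674))), -1)), Mul(2235, Rational(1, 15596))) = Add(Mul(21894, Pow(Add(Rational(-13921, 21717), Rational(1985, 7837)), -1)), Rational(2235, 15596)) = Add(Mul(21894, Pow(Rational(-65990632, 170196129), -1)), Rational(2235, 15596)) = Add(Mul(21894, Rational(-170196129, 65990632)), Rational(2235, 15596)) = Add(Rational(-1863137024163, 32995316), Rational(2235, 15596)) = Rational(-3632176410539361, 64324368542)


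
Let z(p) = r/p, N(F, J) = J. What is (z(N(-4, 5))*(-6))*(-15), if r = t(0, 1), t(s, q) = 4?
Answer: 72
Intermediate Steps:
r = 4
z(p) = 4/p
(z(N(-4, 5))*(-6))*(-15) = ((4/5)*(-6))*(-15) = ((4*(⅕))*(-6))*(-15) = ((⅘)*(-6))*(-15) = -24/5*(-15) = 72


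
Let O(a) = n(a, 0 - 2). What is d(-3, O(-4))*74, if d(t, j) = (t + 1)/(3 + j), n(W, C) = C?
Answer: -148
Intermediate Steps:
O(a) = -2 (O(a) = 0 - 2 = -2)
d(t, j) = (1 + t)/(3 + j)
d(-3, O(-4))*74 = ((1 - 3)/(3 - 2))*74 = (-2/1)*74 = (1*(-2))*74 = -2*74 = -148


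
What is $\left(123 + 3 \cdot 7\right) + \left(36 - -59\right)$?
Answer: $239$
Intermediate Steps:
$\left(123 + 3 \cdot 7\right) + \left(36 - -59\right) = \left(123 + 21\right) + \left(36 + 59\right) = 144 + 95 = 239$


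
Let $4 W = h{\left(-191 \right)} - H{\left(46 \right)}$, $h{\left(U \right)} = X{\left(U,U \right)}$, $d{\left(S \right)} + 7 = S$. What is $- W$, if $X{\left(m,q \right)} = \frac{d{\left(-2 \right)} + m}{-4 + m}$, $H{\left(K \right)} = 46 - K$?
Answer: $- \frac{10}{39} \approx -0.25641$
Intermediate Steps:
$d{\left(S \right)} = -7 + S$
$X{\left(m,q \right)} = \frac{-9 + m}{-4 + m}$ ($X{\left(m,q \right)} = \frac{\left(-7 - 2\right) + m}{-4 + m} = \frac{-9 + m}{-4 + m}$)
$h{\left(U \right)} = \frac{-9 + U}{-4 + U}$
$W = \frac{10}{39}$ ($W = \frac{\frac{-9 - 191}{-4 - 191} - \left(46 - 46\right)}{4} = \frac{\frac{1}{-195} \left(-200\right) - \left(46 - 46\right)}{4} = \frac{\left(- \frac{1}{195}\right) \left(-200\right) - 0}{4} = \frac{\frac{40}{39} + 0}{4} = \frac{1}{4} \cdot \frac{40}{39} = \frac{10}{39} \approx 0.25641$)
$- W = \left(-1\right) \frac{10}{39} = - \frac{10}{39}$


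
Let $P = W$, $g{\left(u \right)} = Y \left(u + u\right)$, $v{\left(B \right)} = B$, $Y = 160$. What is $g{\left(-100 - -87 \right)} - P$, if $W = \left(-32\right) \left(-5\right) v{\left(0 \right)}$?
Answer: $-4160$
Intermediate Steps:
$W = 0$ ($W = \left(-32\right) \left(-5\right) 0 = 160 \cdot 0 = 0$)
$g{\left(u \right)} = 320 u$ ($g{\left(u \right)} = 160 \left(u + u\right) = 160 \cdot 2 u = 320 u$)
$P = 0$
$g{\left(-100 - -87 \right)} - P = 320 \left(-100 - -87\right) - 0 = 320 \left(-100 + 87\right) + 0 = 320 \left(-13\right) + 0 = -4160 + 0 = -4160$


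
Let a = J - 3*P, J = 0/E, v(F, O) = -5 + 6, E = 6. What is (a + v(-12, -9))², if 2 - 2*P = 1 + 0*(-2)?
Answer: ¼ ≈ 0.25000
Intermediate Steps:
P = ½ (P = 1 - (1 + 0*(-2))/2 = 1 - (1 + 0)/2 = 1 - ½*1 = 1 - ½ = ½ ≈ 0.50000)
v(F, O) = 1
J = 0 (J = 0/6 = 0*(⅙) = 0)
a = -3/2 (a = 0 - 3*½ = 0 - 3/2 = -3/2 ≈ -1.5000)
(a + v(-12, -9))² = (-3/2 + 1)² = (-½)² = ¼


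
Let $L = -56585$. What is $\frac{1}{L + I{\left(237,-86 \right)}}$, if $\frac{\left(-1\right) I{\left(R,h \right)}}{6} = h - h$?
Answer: $- \frac{1}{56585} \approx -1.7673 \cdot 10^{-5}$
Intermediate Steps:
$I{\left(R,h \right)} = 0$ ($I{\left(R,h \right)} = - 6 \left(h - h\right) = \left(-6\right) 0 = 0$)
$\frac{1}{L + I{\left(237,-86 \right)}} = \frac{1}{-56585 + 0} = \frac{1}{-56585} = - \frac{1}{56585}$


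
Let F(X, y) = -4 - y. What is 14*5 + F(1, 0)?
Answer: 66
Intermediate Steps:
14*5 + F(1, 0) = 14*5 + (-4 - 1*0) = 70 + (-4 + 0) = 70 - 4 = 66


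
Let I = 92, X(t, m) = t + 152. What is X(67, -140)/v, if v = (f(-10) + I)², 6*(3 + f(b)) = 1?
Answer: 7884/286225 ≈ 0.027545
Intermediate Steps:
X(t, m) = 152 + t
f(b) = -17/6 (f(b) = -3 + (⅙)*1 = -3 + ⅙ = -17/6)
v = 286225/36 (v = (-17/6 + 92)² = (535/6)² = 286225/36 ≈ 7950.7)
X(67, -140)/v = (152 + 67)/(286225/36) = 219*(36/286225) = 7884/286225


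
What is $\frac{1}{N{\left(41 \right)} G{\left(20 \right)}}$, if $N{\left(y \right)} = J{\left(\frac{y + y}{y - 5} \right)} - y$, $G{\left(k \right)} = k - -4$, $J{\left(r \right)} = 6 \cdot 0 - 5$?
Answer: $- \frac{1}{1104} \approx -0.0009058$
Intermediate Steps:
$J{\left(r \right)} = -5$ ($J{\left(r \right)} = 0 - 5 = -5$)
$G{\left(k \right)} = 4 + k$ ($G{\left(k \right)} = k + 4 = 4 + k$)
$N{\left(y \right)} = -5 - y$
$\frac{1}{N{\left(41 \right)} G{\left(20 \right)}} = \frac{1}{\left(-5 - 41\right) \left(4 + 20\right)} = \frac{1}{\left(-5 - 41\right) 24} = \frac{1}{\left(-46\right) 24} = \frac{1}{-1104} = - \frac{1}{1104}$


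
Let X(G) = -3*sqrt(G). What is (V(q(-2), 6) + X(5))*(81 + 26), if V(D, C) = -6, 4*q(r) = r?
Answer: -642 - 321*sqrt(5) ≈ -1359.8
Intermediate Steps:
q(r) = r/4
(V(q(-2), 6) + X(5))*(81 + 26) = (-6 - 3*sqrt(5))*(81 + 26) = (-6 - 3*sqrt(5))*107 = -642 - 321*sqrt(5)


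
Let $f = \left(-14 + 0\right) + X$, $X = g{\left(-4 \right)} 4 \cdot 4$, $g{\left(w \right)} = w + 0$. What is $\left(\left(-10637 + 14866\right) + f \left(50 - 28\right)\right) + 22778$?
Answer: $25291$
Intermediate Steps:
$g{\left(w \right)} = w$
$X = -64$ ($X = \left(-4\right) 4 \cdot 4 = \left(-16\right) 4 = -64$)
$f = -78$ ($f = \left(-14 + 0\right) - 64 = -14 - 64 = -78$)
$\left(\left(-10637 + 14866\right) + f \left(50 - 28\right)\right) + 22778 = \left(\left(-10637 + 14866\right) - 78 \left(50 - 28\right)\right) + 22778 = \left(4229 - 78 \left(50 + \left(-29 + 1\right)\right)\right) + 22778 = \left(4229 - 78 \left(50 - 28\right)\right) + 22778 = \left(4229 - 1716\right) + 22778 = 2513 + 22778 = 25291$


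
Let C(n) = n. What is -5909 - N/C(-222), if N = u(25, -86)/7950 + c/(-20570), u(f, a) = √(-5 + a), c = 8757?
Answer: -8994564539/1522180 + I*√91/1764900 ≈ -5909.0 + 5.4051e-6*I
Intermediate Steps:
N = -8757/20570 + I*√91/7950 (N = √(-5 - 86)/7950 + 8757/(-20570) = √(-91)*(1/7950) + 8757*(-1/20570) = (I*√91)*(1/7950) - 8757/20570 = I*√91/7950 - 8757/20570 = -8757/20570 + I*√91/7950 ≈ -0.42572 + 0.0011999*I)
-5909 - N/C(-222) = -5909 - (-8757/20570 + I*√91/7950)/(-222) = -5909 - (-8757/20570 + I*√91/7950)*(-1)/222 = -5909 - (2919/1522180 - I*√91/1764900) = -5909 + (-2919/1522180 + I*√91/1764900) = -8994564539/1522180 + I*√91/1764900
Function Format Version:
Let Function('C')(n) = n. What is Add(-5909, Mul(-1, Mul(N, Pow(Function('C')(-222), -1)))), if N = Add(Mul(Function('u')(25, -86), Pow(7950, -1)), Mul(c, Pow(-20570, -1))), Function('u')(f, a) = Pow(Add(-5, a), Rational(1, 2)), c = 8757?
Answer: Add(Rational(-8994564539, 1522180), Mul(Rational(1, 1764900), I, Pow(91, Rational(1, 2)))) ≈ Add(-5909.0, Mul(5.4051e-6, I))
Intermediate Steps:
N = Add(Rational(-8757, 20570), Mul(Rational(1, 7950), I, Pow(91, Rational(1, 2)))) (N = Add(Mul(Pow(Add(-5, -86), Rational(1, 2)), Pow(7950, -1)), Mul(8757, Pow(-20570, -1))) = Add(Mul(Pow(-91, Rational(1, 2)), Rational(1, 7950)), Mul(8757, Rational(-1, 20570))) = Add(Mul(Mul(I, Pow(91, Rational(1, 2))), Rational(1, 7950)), Rational(-8757, 20570)) = Add(Mul(Rational(1, 7950), I, Pow(91, Rational(1, 2))), Rational(-8757, 20570)) = Add(Rational(-8757, 20570), Mul(Rational(1, 7950), I, Pow(91, Rational(1, 2)))) ≈ Add(-0.42572, Mul(0.0011999, I)))
Add(-5909, Mul(-1, Mul(N, Pow(Function('C')(-222), -1)))) = Add(-5909, Mul(-1, Mul(Add(Rational(-8757, 20570), Mul(Rational(1, 7950), I, Pow(91, Rational(1, 2)))), Pow(-222, -1)))) = Add(-5909, Mul(-1, Mul(Add(Rational(-8757, 20570), Mul(Rational(1, 7950), I, Pow(91, Rational(1, 2)))), Rational(-1, 222)))) = Add(-5909, Mul(-1, Add(Rational(2919, 1522180), Mul(Rational(-1, 1764900), I, Pow(91, Rational(1, 2)))))) = Add(-5909, Add(Rational(-2919, 1522180), Mul(Rational(1, 1764900), I, Pow(91, Rational(1, 2))))) = Add(Rational(-8994564539, 1522180), Mul(Rational(1, 1764900), I, Pow(91, Rational(1, 2))))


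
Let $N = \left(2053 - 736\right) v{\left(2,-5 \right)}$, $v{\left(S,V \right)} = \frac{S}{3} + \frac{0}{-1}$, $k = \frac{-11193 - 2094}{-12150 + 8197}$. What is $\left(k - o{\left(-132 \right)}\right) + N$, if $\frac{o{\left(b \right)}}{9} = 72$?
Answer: $\frac{922477}{3953} \approx 233.36$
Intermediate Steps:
$o{\left(b \right)} = 648$ ($o{\left(b \right)} = 9 \cdot 72 = 648$)
$k = \frac{13287}{3953}$ ($k = - \frac{13287}{-3953} = \left(-13287\right) \left(- \frac{1}{3953}\right) = \frac{13287}{3953} \approx 3.3612$)
$v{\left(S,V \right)} = \frac{S}{3}$ ($v{\left(S,V \right)} = S \frac{1}{3} + 0 \left(-1\right) = \frac{S}{3} + 0 = \frac{S}{3}$)
$N = 878$ ($N = \left(2053 - 736\right) \frac{1}{3} \cdot 2 = 1317 \cdot \frac{2}{3} = 878$)
$\left(k - o{\left(-132 \right)}\right) + N = \left(\frac{13287}{3953} - 648\right) + 878 = - \frac{2548257}{3953} + 878 = \frac{922477}{3953}$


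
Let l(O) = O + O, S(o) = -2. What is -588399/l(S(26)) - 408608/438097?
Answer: 257774202271/1752388 ≈ 1.4710e+5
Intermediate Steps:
l(O) = 2*O
-588399/l(S(26)) - 408608/438097 = -588399/(2*(-2)) - 408608/438097 = -588399/(-4) - 408608*1/438097 = -588399*(-¼) - 408608/438097 = 588399/4 - 408608/438097 = 257774202271/1752388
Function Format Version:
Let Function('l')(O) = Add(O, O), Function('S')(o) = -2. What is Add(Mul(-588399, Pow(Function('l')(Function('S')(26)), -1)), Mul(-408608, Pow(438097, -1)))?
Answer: Rational(257774202271, 1752388) ≈ 1.4710e+5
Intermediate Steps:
Function('l')(O) = Mul(2, O)
Add(Mul(-588399, Pow(Function('l')(Function('S')(26)), -1)), Mul(-408608, Pow(438097, -1))) = Add(Mul(-588399, Pow(Mul(2, -2), -1)), Mul(-408608, Pow(438097, -1))) = Add(Mul(-588399, Pow(-4, -1)), Mul(-408608, Rational(1, 438097))) = Add(Mul(-588399, Rational(-1, 4)), Rational(-408608, 438097)) = Add(Rational(588399, 4), Rational(-408608, 438097)) = Rational(257774202271, 1752388)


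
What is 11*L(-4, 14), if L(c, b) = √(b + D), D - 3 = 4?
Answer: 11*√21 ≈ 50.408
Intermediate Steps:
D = 7 (D = 3 + 4 = 7)
L(c, b) = √(7 + b) (L(c, b) = √(b + 7) = √(7 + b))
11*L(-4, 14) = 11*√(7 + 14) = 11*√21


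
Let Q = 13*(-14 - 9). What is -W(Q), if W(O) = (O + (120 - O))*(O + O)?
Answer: 71760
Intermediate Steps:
Q = -299 (Q = 13*(-23) = -299)
W(O) = 240*O (W(O) = 120*(2*O) = 240*O)
-W(Q) = -240*(-299) = -1*(-71760) = 71760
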